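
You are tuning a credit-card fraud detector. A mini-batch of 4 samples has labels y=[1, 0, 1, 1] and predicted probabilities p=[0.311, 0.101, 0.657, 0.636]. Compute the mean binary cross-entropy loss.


L[0] = -ln(0.311) = 1.168
L[1] = -ln(1-0.101) = -ln(0.899) = 0.1065
L[2] = -ln(0.657) = 0.4201
L[3] = -ln(0.636) = 0.4526
mean = (1.168 + 0.1065 + 0.4201 + 0.4526)/4 = 0.5368

0.5368


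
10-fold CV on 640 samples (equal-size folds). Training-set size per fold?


Fold size = 640/10 = 64
Training per fold = 640 - 64 = 576

576


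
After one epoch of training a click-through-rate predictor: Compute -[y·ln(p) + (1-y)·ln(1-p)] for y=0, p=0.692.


BCE = -[y·ln(p) + (1-y)·ln(1-p)]
= -0 - 1·ln(1-0.692)
= -ln(0.308) = 1.1777

1.1777


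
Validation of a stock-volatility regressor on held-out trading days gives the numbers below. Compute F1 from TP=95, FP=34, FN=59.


Precision = 95/129 = 0.7364
Recall = 95/154 = 0.6169
F1 = 2·P·R/(P+R) = 2·TP/(2·TP+FP+FN) = 190/(190+34+59) = 190/283 = 0.6714

0.6714


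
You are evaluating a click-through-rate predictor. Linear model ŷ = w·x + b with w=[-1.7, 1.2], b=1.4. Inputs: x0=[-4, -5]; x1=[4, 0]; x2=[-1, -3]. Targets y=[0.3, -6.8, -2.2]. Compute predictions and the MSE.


ŷ0 = (-1.7)·(-4) + (1.2)·(-5) + 1.4 = 2.2
ŷ1 = (-1.7)·(4) + (1.2)·(0) + 1.4 = -5.4
ŷ2 = (-1.7)·(-1) + (1.2)·(-3) + 1.4 = -0.5
errors² = [3.61, 1.96, 2.89]
MSE = 8.4600/3 = 2.82

2.82


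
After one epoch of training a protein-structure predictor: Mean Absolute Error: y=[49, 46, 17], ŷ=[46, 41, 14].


Absolute errors: |49-46|=3, |46-41|=5, |17-14|=3
Sum = 11
MAE = 11/3 = 11/3

11/3


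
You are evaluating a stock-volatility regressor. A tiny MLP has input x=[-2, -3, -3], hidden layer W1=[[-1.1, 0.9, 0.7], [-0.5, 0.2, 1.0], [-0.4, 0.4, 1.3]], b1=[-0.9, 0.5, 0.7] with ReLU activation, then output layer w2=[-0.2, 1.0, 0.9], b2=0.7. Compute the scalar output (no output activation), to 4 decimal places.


z1[0] = (-1.1)·(-2) + (0.9)·(-3) + (0.7)·(-3) - 0.9 = -3.5
z1[1] = (-0.5)·(-2) + (0.2)·(-3) + (1.0)·(-3) + 0.5 = -2.1
z1[2] = (-0.4)·(-2) + (0.4)·(-3) + (1.3)·(-3) + 0.7 = -3.6
h = ReLU(z1) = [0.0, 0.0, 0.0]
output = (-0.2)·(0.0) + (1.0)·(0.0) + (0.9)·(0.0) + 0.7 = 0.7

0.7


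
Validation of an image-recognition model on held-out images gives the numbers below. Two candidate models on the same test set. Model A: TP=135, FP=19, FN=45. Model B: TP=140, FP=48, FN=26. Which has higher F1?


Model A: P=135/154=0.8766, R=135/180=0.75, F1=2PR/(P+R)=2TP/(2TP+FP+FN)=270/334=0.8084
Model B: P=140/188=0.7447, R=140/166=0.8434, F1=2PR/(P+R)=2TP/(2TP+FP+FN)=280/354=0.791
0.8084 > 0.791 → Model A

Model A


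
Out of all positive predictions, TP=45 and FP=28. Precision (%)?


Precision = TP/(TP+FP)
= 45/(45+28)
= 45/73 = 61.64%

61.64%


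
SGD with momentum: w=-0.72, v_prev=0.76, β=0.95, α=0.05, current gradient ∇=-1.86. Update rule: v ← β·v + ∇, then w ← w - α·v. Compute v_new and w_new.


v_new = 0.95·0.76 - 1.86 = 0.722 - 1.86 = -1.138
w_new = -0.72 - 0.05·-1.138 = -0.72 + 0.0569 = -0.6631

v_new=-1.138, w_new=-0.6631


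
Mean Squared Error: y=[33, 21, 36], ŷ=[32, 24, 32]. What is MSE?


Squared errors: (33-32)²=1, (21-24)²=9, (36-32)²=16
Sum = 26
MSE = 26/3 = 26/3

26/3


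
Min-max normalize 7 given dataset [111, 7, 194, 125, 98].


min=7, max=194
(7-7)/(194-7) = 0/187 = 0.0

0.0


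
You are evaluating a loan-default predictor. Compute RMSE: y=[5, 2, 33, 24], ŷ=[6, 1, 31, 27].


MSE = 15/4 = 3.75
RMSE = √(15/4) = 1.9365

1.9365


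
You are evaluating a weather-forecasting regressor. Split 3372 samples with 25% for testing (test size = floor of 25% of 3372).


Test = ⌊3372·25/100⌋ = 843
Train = 3372 - 843 = 2529

Train: 2529, Test: 843


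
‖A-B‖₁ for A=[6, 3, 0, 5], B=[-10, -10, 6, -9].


d = |6+ 10| + |3+ 10| + |0-6| + |5+ 9|
  = 16 + 13 + 6 + 14
  = 49

49


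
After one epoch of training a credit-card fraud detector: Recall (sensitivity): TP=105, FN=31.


Recall = TP/(TP+FN)
= 105/(105+31)
= 105/136 = 77.21%

77.21%


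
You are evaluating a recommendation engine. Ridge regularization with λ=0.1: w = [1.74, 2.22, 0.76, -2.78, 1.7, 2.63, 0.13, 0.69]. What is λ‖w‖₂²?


‖w‖₂² = (1.74)² + (2.22)² + (0.76)² + (-2.78)² + (1.7)² + (2.63)² + (0.13)² + (0.69)²
     = 3.0276 + 4.9284 + 0.5776 + 7.7284 + 2.89 + 6.9169 + 0.0169 + 0.4761
     = 26.5619
λ·‖w‖₂² = 0.1·26.5619 = 2.65619

2.65619


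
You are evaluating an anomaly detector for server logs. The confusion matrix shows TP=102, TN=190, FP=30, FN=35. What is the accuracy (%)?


Accuracy = (TP+TN)/(TP+TN+FP+FN)
= (102+190)/(357)
= 292/357 = 81.79%

81.79%


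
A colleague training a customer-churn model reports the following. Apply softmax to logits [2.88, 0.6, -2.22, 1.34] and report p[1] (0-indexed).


Exponentials: e^2.88=17.8143, e^0.6=1.8221, e^-2.22=0.1086, e^1.34=3.819
Sum = 23.564
Softmax = [0.756, 0.0773, 0.0046, 0.1621]
p[1] = 1.8221/23.564 = 0.0773

0.0773


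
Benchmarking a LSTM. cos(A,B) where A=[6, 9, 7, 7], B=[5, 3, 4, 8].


A·B = 6·5 + 9·3 + 7·4 + 7·8 = 141
‖A‖ = √215 = 14.6629, ‖B‖ = √114 = 10.6771
cos = 141/(√215·√114) = 141/√24510 = 0.9006

0.9006


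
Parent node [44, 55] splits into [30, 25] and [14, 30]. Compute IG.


Parent = [44, 55], H_parent = 0.9911
H_left = 0.994 (n=55), H_right = 0.9024 (n=44)
H_children = (55/99)·0.994 + (44/99)·0.9024 = 0.9533
IG = 0.9911 - 0.9533 = 0.0378

0.0378


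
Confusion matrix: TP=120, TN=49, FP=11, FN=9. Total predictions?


Total = TP + TN + FP + FN
= 120 + 49 + 11 + 9
= 189
(Predicted positive: 131, predicted negative: 58)

189


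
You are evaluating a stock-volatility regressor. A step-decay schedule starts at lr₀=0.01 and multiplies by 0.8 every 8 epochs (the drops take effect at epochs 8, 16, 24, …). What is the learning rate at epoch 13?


n_drops = ⌊13/8⌋ = 1
lr = 0.01·0.8^1 = 0.01·0.8 = 0.008

0.008


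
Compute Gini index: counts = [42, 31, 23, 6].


Probabilities: [42/102, 31/102, 23/102, 6/102] ≈ [0.4118, 0.3039, 0.2255, 0.0588]
Σpᵢ² = (1764 + 961 + 529 + 36)/102² = 3290/10404
Gini = 1 - Σpᵢ² = 1 - 3290/10404 = 0.6838

0.6838


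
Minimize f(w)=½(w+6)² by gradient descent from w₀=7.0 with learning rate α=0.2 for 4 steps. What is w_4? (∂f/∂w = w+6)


step 1: grad = 7+6 = 13; w = 7 - 0.2·(13) = 4.4
step 2: grad = 4.4+6 = 10.4; w = 4.4 - 0.2·(10.4) = 2.32
step 3: grad = 2.32+6 = 8.32; w = 2.32 - 0.2·(8.32) = 0.656
step 4: grad = 0.656+6 = 6.656; w = 0.656 - 0.2·(6.656) = -0.6752

-0.6752


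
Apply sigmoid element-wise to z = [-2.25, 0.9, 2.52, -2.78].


σ(-2.25) = 1/(1+e^2.25) = 0.0953
σ(0.9) = 1/(1+e^-0.9) = 0.7109
σ(2.52) = 1/(1+e^-2.52) = 0.9255
σ(-2.78) = 1/(1+e^2.78) = 0.0584
result = [0.0953, 0.7109, 0.9255, 0.0584]

[0.0953, 0.7109, 0.9255, 0.0584]


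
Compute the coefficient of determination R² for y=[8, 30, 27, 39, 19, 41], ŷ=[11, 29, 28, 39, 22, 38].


ȳ = 27.3333
SS_res = Σ(y-ŷ)² = 29
SS_tot = Σ(y-ȳ)² = 773.33
R² = 1 - SS_res/SS_tot = 1 - 0.0375 = 0.9625

0.9625


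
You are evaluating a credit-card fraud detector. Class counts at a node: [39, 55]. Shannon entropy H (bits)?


Probabilities: [39/94, 55/94] ≈ [0.4149, 0.5851]
H = -((39/94)·log₂(39/94) + (55/94)·log₂(55/94))
  = 0.979 bits

0.979 bits


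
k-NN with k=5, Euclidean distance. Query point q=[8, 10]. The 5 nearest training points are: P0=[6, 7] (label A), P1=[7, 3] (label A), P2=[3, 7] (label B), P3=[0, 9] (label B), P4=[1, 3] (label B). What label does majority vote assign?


d(q,P0) = 3.6056  (label A)
d(q,P1) = 7.0711  (label A)
d(q,P2) = 5.831  (label B)
d(q,P3) = 8.0623  (label B)
d(q,P4) = 9.8995  (label B)
Votes: A=2, B=3
Majority → B

B


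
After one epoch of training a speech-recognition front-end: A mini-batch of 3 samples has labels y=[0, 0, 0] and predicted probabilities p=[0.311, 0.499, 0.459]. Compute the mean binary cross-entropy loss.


L[0] = -ln(1-0.311) = -ln(0.689) = 0.3725
L[1] = -ln(1-0.499) = -ln(0.501) = 0.6911
L[2] = -ln(1-0.459) = -ln(0.541) = 0.6143
mean = (0.3725 + 0.6911 + 0.6143)/3 = 0.5593

0.5593


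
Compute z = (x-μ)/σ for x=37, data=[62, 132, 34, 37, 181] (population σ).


μ = 89.2, σ = 57.9151
z = (37 - 89.2)/57.9151 = -0.9013

-0.9013


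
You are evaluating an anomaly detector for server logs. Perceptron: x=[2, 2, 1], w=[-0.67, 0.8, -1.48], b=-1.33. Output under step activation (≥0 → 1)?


z = (2)·(-0.67) + (2)·(0.8) + (1)·(-1.48) - 1.33
  = -2.55
step(z) = 0 (z<0)

0


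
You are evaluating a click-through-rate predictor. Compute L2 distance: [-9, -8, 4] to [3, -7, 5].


d = √((-9-3)² + (-8+ 7)² + (4-5)²)
  = √(144 + 1 + 1)
  = √146 = 12.083

12.083


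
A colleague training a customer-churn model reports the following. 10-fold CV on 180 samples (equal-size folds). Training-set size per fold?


Fold size = 180/10 = 18
Training per fold = 180 - 18 = 162

162


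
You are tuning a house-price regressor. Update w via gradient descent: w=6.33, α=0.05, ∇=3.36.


w_new = w - α·∇
= 6.33 - 0.05·3.36
= 6.33 - 0.168
= 6.162

6.162


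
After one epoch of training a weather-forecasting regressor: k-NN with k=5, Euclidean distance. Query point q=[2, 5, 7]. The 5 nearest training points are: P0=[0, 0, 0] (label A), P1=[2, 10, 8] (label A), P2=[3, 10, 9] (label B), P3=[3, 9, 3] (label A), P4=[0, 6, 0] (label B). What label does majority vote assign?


d(q,P0) = 8.8318  (label A)
d(q,P1) = 5.099  (label A)
d(q,P2) = 5.4772  (label B)
d(q,P3) = 5.7446  (label A)
d(q,P4) = 7.3485  (label B)
Votes: A=3, B=2
Majority → A

A


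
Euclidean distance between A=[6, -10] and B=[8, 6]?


d = √((6-8)² + (-10-6)²)
  = √(4 + 256)
  = √260 = 16.1245

16.1245


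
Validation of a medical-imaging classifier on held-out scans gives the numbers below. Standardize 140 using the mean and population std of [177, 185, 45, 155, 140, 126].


μ = 138, σ = 46.2169
z = (140 - 138)/46.2169 = 0.0433

0.0433


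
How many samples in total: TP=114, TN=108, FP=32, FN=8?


Total = TP + TN + FP + FN
= 114 + 108 + 32 + 8
= 262
(Predicted positive: 146, predicted negative: 116)

262


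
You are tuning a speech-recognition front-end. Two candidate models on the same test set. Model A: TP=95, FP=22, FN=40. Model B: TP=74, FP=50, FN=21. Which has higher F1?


Model A: P=95/117=0.812, R=95/135=0.7037, F1=2PR/(P+R)=2TP/(2TP+FP+FN)=190/252=0.754
Model B: P=74/124=0.5968, R=74/95=0.7789, F1=2PR/(P+R)=2TP/(2TP+FP+FN)=148/219=0.6758
0.754 > 0.6758 → Model A

Model A


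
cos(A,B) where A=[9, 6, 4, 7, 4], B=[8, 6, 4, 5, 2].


A·B = 9·8 + 6·6 + 4·4 + 7·5 + 4·2 = 167
‖A‖ = √198 = 14.0712, ‖B‖ = √145 = 12.0416
cos = 167/(√198·√145) = 167/√28710 = 0.9856

0.9856


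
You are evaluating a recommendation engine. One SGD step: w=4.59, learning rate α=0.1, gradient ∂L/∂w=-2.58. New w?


w_new = w - α·∇
= 4.59 - 0.1·-2.58
= 4.59 + 0.258
= 4.848

4.848


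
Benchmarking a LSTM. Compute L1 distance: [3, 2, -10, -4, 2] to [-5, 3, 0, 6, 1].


d = |3+ 5| + |2-3| + |-10-0| + |-4-6| + |2-1|
  = 8 + 1 + 10 + 10 + 1
  = 30

30


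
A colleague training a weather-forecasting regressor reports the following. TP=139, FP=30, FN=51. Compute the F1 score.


Precision = 139/169 = 0.8225
Recall = 139/190 = 0.7316
F1 = 2·P·R/(P+R) = 2·TP/(2·TP+FP+FN) = 278/(278+30+51) = 278/359 = 0.7744

0.7744


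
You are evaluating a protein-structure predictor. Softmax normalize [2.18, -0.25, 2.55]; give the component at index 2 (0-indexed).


Exponentials: e^2.18=8.8463, e^-0.25=0.7788, e^2.55=12.8071
Sum = 22.4322
Softmax = [0.3944, 0.0347, 0.5709]
p[2] = 12.8071/22.4322 = 0.5709

0.5709


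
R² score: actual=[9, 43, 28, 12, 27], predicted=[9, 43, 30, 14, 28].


ȳ = 23.8
SS_res = Σ(y-ŷ)² = 9
SS_tot = Σ(y-ȳ)² = 754.8
R² = 1 - SS_res/SS_tot = 1 - 0.0119 = 0.9881

0.9881


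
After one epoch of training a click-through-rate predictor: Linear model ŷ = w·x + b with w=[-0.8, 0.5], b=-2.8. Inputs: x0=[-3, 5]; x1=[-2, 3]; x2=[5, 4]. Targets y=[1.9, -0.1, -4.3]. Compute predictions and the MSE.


ŷ0 = (-0.8)·(-3) + (0.5)·(5) - 2.8 = 2.1
ŷ1 = (-0.8)·(-2) + (0.5)·(3) - 2.8 = 0.3
ŷ2 = (-0.8)·(5) + (0.5)·(4) - 2.8 = -4.8
errors² = [0.04, 0.16, 0.25]
MSE = 0.4500/3 = 0.15

0.15


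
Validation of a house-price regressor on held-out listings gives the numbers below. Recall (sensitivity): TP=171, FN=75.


Recall = TP/(TP+FN)
= 171/(171+75)
= 171/246 = 69.51%

69.51%


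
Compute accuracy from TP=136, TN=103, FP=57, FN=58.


Accuracy = (TP+TN)/(TP+TN+FP+FN)
= (136+103)/(354)
= 239/354 = 67.51%

67.51%


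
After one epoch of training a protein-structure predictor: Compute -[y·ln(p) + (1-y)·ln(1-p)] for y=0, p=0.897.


BCE = -[y·ln(p) + (1-y)·ln(1-p)]
= -0 - 1·ln(1-0.897)
= -ln(0.103) = 2.273

2.273


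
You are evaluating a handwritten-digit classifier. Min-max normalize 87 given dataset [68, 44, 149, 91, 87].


min=44, max=149
(87-44)/(149-44) = 43/105 = 0.4095

0.4095


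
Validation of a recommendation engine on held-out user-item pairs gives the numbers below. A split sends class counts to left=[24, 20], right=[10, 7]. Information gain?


Parent = [34, 27], H_parent = 0.9905
H_left = 0.994 (n=44), H_right = 0.9774 (n=17)
H_children = (44/61)·0.994 + (17/61)·0.9774 = 0.9894
IG = 0.9905 - 0.9894 = 0.0011

0.0011


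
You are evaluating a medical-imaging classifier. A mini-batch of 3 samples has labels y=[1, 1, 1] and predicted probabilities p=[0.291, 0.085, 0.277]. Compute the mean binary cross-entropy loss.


L[0] = -ln(0.291) = 1.2344
L[1] = -ln(0.085) = 2.4651
L[2] = -ln(0.277) = 1.2837
mean = (1.2344 + 2.4651 + 1.2837)/3 = 1.6611

1.6611


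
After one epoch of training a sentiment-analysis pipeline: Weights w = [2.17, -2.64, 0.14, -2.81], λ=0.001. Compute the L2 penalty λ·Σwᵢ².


‖w‖₂² = (2.17)² + (-2.64)² + (0.14)² + (-2.81)²
     = 4.7089 + 6.9696 + 0.0196 + 7.8961
     = 19.5942
λ·‖w‖₂² = 0.001·19.5942 = 0.019594

0.019594


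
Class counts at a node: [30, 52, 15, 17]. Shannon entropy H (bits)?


Probabilities: [30/114, 52/114, 15/114, 17/114] ≈ [0.2632, 0.4561, 0.1316, 0.1491]
H = -((30/114)·log₂(30/114) + (52/114)·log₂(52/114) + (15/114)·log₂(15/114) + (17/114)·log₂(17/114))
  = 1.8178 bits

1.8178 bits


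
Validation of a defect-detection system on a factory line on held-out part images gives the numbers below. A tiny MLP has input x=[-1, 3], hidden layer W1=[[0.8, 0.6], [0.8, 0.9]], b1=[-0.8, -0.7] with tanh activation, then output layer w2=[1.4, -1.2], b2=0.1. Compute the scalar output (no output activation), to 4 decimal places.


z1[0] = (0.8)·(-1) + (0.6)·(3) - 0.8 = 0.2
z1[1] = (0.8)·(-1) + (0.9)·(3) - 0.7 = 1.2
h = tanh(z1) = [0.1974, 0.8337]
output = (1.4)·(0.1974) + (-1.2)·(0.8337) + 0.1 = -0.6241

-0.6241


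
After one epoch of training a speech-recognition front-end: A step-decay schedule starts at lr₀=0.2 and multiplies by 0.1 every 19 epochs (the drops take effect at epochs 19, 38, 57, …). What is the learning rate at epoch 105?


n_drops = ⌊105/19⌋ = 5
lr = 0.2·0.1^5 = 0.2·0.00001 = 0.000002

0.000002


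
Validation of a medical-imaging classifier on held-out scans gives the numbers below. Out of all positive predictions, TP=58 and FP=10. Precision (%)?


Precision = TP/(TP+FP)
= 58/(58+10)
= 58/68 = 85.29%

85.29%


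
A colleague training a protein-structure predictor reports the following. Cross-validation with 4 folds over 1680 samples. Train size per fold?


Fold size = 1680/4 = 420
Training per fold = 1680 - 420 = 1260

1260


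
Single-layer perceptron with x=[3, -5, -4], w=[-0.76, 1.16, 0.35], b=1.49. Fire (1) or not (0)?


z = (3)·(-0.76) + (-5)·(1.16) + (-4)·(0.35) + 1.49
  = -7.99
step(z) = 0 (z<0)

0


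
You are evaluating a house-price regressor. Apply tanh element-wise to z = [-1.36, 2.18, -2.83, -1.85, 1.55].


tanh(-1.36) = -0.8764
tanh(2.18) = 0.9748
tanh(-2.83) = -0.9931
tanh(-1.85) = -0.9517
tanh(1.55) = 0.9138
result = [-0.8764, 0.9748, -0.9931, -0.9517, 0.9138]

[-0.8764, 0.9748, -0.9931, -0.9517, 0.9138]


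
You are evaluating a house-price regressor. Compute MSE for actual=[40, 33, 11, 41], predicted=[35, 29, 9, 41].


Squared errors: (40-35)²=25, (33-29)²=16, (11-9)²=4, (41-41)²=0
Sum = 45
MSE = 45/4 = 45/4

45/4


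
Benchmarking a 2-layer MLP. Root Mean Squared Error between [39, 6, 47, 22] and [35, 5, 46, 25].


MSE = 27/4 = 6.75
RMSE = √(27/4) = 2.5981

2.5981


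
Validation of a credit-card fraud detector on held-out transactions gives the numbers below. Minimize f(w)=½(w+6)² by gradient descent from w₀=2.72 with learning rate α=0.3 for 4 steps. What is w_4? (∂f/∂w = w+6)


step 1: grad = 2.72+6 = 8.72; w = 2.72 - 0.3·(8.72) = 0.104
step 2: grad = 0.104+6 = 6.104; w = 0.104 - 0.3·(6.104) = -1.7272
step 3: grad = -1.7272+6 = 4.2728; w = -1.7272 - 0.3·(4.2728) = -3.00904
step 4: grad = -3.00904+6 = 2.99096; w = -3.00904 - 0.3·(2.99096) = -3.906328

-3.906328


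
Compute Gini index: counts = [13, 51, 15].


Probabilities: [13/79, 51/79, 15/79] ≈ [0.1646, 0.6456, 0.1899]
Σpᵢ² = (169 + 2601 + 225)/79² = 2995/6241
Gini = 1 - Σpᵢ² = 1 - 2995/6241 = 0.5201

0.5201


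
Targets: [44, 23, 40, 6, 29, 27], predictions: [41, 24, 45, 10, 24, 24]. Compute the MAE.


Absolute errors: |44-41|=3, |23-24|=1, |40-45|=5, |6-10|=4, |29-24|=5, |27-24|=3
Sum = 21
MAE = 21/6 = 7/2

7/2


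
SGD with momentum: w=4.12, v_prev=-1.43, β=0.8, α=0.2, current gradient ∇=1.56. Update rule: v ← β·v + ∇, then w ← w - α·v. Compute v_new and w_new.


v_new = 0.8·-1.43 + 1.56 = -1.144 + 1.56 = 0.416
w_new = 4.12 - 0.2·0.416 = 4.12 - 0.0832 = 4.0368

v_new=0.416, w_new=4.0368


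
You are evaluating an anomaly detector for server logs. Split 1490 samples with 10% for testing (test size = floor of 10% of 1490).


Test = ⌊1490·10/100⌋ = 149
Train = 1490 - 149 = 1341

Train: 1341, Test: 149


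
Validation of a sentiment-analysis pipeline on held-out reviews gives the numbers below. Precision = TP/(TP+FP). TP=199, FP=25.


Precision = TP/(TP+FP)
= 199/(199+25)
= 199/224 = 88.84%

88.84%


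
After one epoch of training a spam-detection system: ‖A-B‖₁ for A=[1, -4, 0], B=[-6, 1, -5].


d = |1+ 6| + |-4-1| + |0+ 5|
  = 7 + 5 + 5
  = 17

17


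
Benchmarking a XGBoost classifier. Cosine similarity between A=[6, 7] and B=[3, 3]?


A·B = 6·3 + 7·3 = 39
‖A‖ = √85 = 9.2195, ‖B‖ = √18 = 4.2426
cos = 39/(√85·√18) = 39/√1530 = 0.9971

0.9971


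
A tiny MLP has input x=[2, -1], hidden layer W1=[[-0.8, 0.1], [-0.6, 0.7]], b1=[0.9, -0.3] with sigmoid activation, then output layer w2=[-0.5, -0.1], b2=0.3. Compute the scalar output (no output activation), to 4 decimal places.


z1[0] = (-0.8)·(2) + (0.1)·(-1) + 0.9 = -0.8
z1[1] = (-0.6)·(2) + (0.7)·(-1) - 0.3 = -2.2
h = sigmoid(z1) = [0.31, 0.0998]
output = (-0.5)·(0.31) + (-0.1)·(0.0998) + 0.3 = 0.135

0.135


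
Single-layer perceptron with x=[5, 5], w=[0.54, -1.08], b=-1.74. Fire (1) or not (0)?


z = (5)·(0.54) + (5)·(-1.08) - 1.74
  = -4.44
step(z) = 0 (z<0)

0


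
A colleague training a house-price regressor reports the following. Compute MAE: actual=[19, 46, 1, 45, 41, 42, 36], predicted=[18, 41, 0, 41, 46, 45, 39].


Absolute errors: |19-18|=1, |46-41|=5, |1-0|=1, |45-41|=4, |41-46|=5, |42-45|=3, |36-39|=3
Sum = 22
MAE = 22/7 = 22/7

22/7


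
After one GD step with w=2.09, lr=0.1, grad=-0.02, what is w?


w_new = w - α·∇
= 2.09 - 0.1·-0.02
= 2.09 + 0.002
= 2.092

2.092


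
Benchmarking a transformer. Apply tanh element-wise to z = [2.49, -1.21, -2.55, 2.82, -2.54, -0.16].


tanh(2.49) = 0.9863
tanh(-1.21) = -0.8367
tanh(-2.55) = -0.9879
tanh(2.82) = 0.9929
tanh(-2.54) = -0.9876
tanh(-0.16) = -0.1586
result = [0.9863, -0.8367, -0.9879, 0.9929, -0.9876, -0.1586]

[0.9863, -0.8367, -0.9879, 0.9929, -0.9876, -0.1586]


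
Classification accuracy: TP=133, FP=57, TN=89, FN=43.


Accuracy = (TP+TN)/(TP+TN+FP+FN)
= (133+89)/(322)
= 222/322 = 68.94%

68.94%


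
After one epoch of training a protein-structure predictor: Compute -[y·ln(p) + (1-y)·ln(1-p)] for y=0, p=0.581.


BCE = -[y·ln(p) + (1-y)·ln(1-p)]
= -0 - 1·ln(1-0.581)
= -ln(0.419) = 0.8699

0.8699


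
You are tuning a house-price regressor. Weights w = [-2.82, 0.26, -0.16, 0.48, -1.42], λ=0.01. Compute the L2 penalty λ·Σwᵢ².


‖w‖₂² = (-2.82)² + (0.26)² + (-0.16)² + (0.48)² + (-1.42)²
     = 7.9524 + 0.0676 + 0.0256 + 0.2304 + 2.0164
     = 10.2924
λ·‖w‖₂² = 0.01·10.2924 = 0.102924

0.102924


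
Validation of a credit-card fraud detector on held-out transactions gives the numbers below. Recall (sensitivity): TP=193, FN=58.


Recall = TP/(TP+FN)
= 193/(193+58)
= 193/251 = 76.89%

76.89%


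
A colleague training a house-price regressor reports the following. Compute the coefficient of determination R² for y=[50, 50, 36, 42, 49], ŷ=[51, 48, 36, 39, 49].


ȳ = 45.4
SS_res = Σ(y-ŷ)² = 14
SS_tot = Σ(y-ȳ)² = 155.2
R² = 1 - SS_res/SS_tot = 1 - 0.0902 = 0.9098

0.9098


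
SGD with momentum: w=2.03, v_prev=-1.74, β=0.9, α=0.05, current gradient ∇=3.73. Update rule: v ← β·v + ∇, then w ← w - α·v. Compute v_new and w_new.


v_new = 0.9·-1.74 + 3.73 = -1.566 + 3.73 = 2.164
w_new = 2.03 - 0.05·2.164 = 2.03 - 0.1082 = 1.9218

v_new=2.164, w_new=1.9218


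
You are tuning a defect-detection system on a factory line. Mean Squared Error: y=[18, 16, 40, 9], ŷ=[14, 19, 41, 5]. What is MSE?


Squared errors: (18-14)²=16, (16-19)²=9, (40-41)²=1, (9-5)²=16
Sum = 42
MSE = 42/4 = 21/2

21/2


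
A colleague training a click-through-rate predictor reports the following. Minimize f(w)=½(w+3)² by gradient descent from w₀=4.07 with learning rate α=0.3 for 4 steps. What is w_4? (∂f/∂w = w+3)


step 1: grad = 4.07+3 = 7.07; w = 4.07 - 0.3·(7.07) = 1.949
step 2: grad = 1.949+3 = 4.949; w = 1.949 - 0.3·(4.949) = 0.4643
step 3: grad = 0.4643+3 = 3.4643; w = 0.4643 - 0.3·(3.4643) = -0.57499
step 4: grad = -0.57499+3 = 2.42501; w = -0.57499 - 0.3·(2.42501) = -1.302493

-1.302493


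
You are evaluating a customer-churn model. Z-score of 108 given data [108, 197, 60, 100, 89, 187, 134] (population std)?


μ = 125, σ = 47.1229
z = (108 - 125)/47.1229 = -0.3608

-0.3608


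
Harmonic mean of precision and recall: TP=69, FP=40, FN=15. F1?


Precision = 69/109 = 0.633
Recall = 69/84 = 0.8214
F1 = 2·P·R/(P+R) = 2·TP/(2·TP+FP+FN) = 138/(138+40+15) = 138/193 = 0.715

0.715


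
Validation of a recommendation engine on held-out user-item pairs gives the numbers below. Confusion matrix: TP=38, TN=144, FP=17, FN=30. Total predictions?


Total = TP + TN + FP + FN
= 38 + 144 + 17 + 30
= 229
(Predicted positive: 55, predicted negative: 174)

229


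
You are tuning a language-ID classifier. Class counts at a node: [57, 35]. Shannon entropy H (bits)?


Probabilities: [57/92, 35/92] ≈ [0.6196, 0.3804]
H = -((57/92)·log₂(57/92) + (35/92)·log₂(35/92))
  = 0.9583 bits

0.9583 bits


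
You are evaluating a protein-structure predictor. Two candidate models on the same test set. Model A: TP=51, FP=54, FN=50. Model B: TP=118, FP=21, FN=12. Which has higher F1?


Model A: P=51/105=0.4857, R=51/101=0.505, F1=2PR/(P+R)=2TP/(2TP+FP+FN)=102/206=0.4951
Model B: P=118/139=0.8489, R=118/130=0.9077, F1=2PR/(P+R)=2TP/(2TP+FP+FN)=236/269=0.8773
0.4951 < 0.8773 → Model B

Model B


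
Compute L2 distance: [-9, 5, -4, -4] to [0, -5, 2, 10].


d = √((-9-0)² + (5+ 5)² + (-4-2)² + (-4-10)²)
  = √(81 + 100 + 36 + 196)
  = √413 = 20.3224

20.3224


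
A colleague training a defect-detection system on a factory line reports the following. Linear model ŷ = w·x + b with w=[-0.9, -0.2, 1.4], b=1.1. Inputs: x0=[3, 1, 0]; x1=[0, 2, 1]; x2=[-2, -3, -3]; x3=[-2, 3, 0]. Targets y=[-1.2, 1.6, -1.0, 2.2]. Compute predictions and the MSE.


ŷ0 = (-0.9)·(3) + (-0.2)·(1) + (1.4)·(0) + 1.1 = -1.8
ŷ1 = (-0.9)·(0) + (-0.2)·(2) + (1.4)·(1) + 1.1 = 2.1
ŷ2 = (-0.9)·(-2) + (-0.2)·(-3) + (1.4)·(-3) + 1.1 = -0.7
ŷ3 = (-0.9)·(-2) + (-0.2)·(3) + (1.4)·(0) + 1.1 = 2.3
errors² = [0.36, 0.25, 0.09, 0.01]
MSE = 0.7100/4 = 0.1775

0.1775


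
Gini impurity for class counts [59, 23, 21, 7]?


Probabilities: [59/110, 23/110, 21/110, 7/110] ≈ [0.5364, 0.2091, 0.1909, 0.0636]
Σpᵢ² = (3481 + 529 + 441 + 49)/110² = 4500/12100
Gini = 1 - Σpᵢ² = 1 - 4500/12100 = 0.6281

0.6281


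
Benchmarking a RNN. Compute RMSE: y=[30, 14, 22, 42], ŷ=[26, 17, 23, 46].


MSE = 42/4 = 10.5
RMSE = √(42/4) = 3.2404

3.2404


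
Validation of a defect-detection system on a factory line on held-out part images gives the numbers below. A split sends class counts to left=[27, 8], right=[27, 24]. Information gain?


Parent = [54, 32], H_parent = 0.9523
H_left = 0.7755 (n=35), H_right = 0.9975 (n=51)
H_children = (35/86)·0.7755 + (51/86)·0.9975 = 0.9072
IG = 0.9523 - 0.9072 = 0.0451

0.0451


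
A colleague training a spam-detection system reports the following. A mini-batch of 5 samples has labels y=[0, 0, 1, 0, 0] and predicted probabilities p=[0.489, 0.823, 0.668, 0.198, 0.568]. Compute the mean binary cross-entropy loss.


L[0] = -ln(1-0.489) = -ln(0.511) = 0.6714
L[1] = -ln(1-0.823) = -ln(0.177) = 1.7316
L[2] = -ln(0.668) = 0.4035
L[3] = -ln(1-0.198) = -ln(0.802) = 0.2206
L[4] = -ln(1-0.568) = -ln(0.432) = 0.8393
mean = (0.6714 + 1.7316 + 0.4035 + 0.2206 + 0.8393)/5 = 0.7733

0.7733


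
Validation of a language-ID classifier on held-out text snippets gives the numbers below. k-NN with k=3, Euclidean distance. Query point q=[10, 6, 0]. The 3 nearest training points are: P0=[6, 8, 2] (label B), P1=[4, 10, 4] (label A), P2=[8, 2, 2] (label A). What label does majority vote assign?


d(q,P0) = 4.899  (label B)
d(q,P1) = 8.2462  (label A)
d(q,P2) = 4.899  (label A)
Votes: A=2, B=1
Majority → A

A


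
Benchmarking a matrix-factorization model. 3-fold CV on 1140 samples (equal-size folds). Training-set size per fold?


Fold size = 1140/3 = 380
Training per fold = 1140 - 380 = 760

760


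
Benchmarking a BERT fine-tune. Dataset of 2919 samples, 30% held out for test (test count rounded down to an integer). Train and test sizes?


Test = ⌊2919·30/100⌋ = 875
Train = 2919 - 875 = 2044

Train: 2044, Test: 875


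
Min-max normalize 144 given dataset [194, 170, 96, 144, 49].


min=49, max=194
(144-49)/(194-49) = 95/145 = 0.6552

0.6552


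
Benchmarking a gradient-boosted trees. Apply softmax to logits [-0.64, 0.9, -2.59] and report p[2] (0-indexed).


Exponentials: e^-0.64=0.5273, e^0.9=2.4596, e^-2.59=0.075
Sum = 3.0619
Softmax = [0.1722, 0.8033, 0.0245]
p[2] = 0.075/3.0619 = 0.0245

0.0245


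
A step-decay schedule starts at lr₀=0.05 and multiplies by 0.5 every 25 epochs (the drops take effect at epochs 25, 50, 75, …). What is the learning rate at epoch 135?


n_drops = ⌊135/25⌋ = 5
lr = 0.05·0.5^5 = 0.05·0.03125 = 0.0015625

0.0015625


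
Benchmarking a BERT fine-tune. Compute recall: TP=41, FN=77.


Recall = TP/(TP+FN)
= 41/(41+77)
= 41/118 = 34.75%

34.75%


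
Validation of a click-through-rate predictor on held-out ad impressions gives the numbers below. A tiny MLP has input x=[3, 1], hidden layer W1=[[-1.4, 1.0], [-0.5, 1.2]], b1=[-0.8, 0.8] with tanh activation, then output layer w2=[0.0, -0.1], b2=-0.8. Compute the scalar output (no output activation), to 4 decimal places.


z1[0] = (-1.4)·(3) + (1.0)·(1) - 0.8 = -4.0
z1[1] = (-0.5)·(3) + (1.2)·(1) + 0.8 = 0.5
h = tanh(z1) = [-0.9993, 0.4621]
output = (0.0)·(-0.9993) + (-0.1)·(0.4621) - 0.8 = -0.8462

-0.8462


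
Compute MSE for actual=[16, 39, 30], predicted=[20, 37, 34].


Squared errors: (16-20)²=16, (39-37)²=4, (30-34)²=16
Sum = 36
MSE = 36/3 = 12

12


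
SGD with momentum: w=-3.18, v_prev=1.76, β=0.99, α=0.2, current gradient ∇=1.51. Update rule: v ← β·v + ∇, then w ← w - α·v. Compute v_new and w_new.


v_new = 0.99·1.76 + 1.51 = 1.7424 + 1.51 = 3.2524
w_new = -3.18 - 0.2·3.2524 = -3.18 - 0.65048 = -3.83048

v_new=3.2524, w_new=-3.83048


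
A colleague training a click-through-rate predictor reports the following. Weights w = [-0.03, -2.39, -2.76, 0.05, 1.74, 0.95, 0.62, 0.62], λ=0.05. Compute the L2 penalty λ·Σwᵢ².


‖w‖₂² = (-0.03)² + (-2.39)² + (-2.76)² + (0.05)² + (1.74)² + (0.95)² + (0.62)² + (0.62)²
     = 0.0009 + 5.7121 + 7.6176 + 0.0025 + 3.0276 + 0.9025 + 0.3844 + 0.3844
     = 18.032
λ·‖w‖₂² = 0.05·18.032 = 0.9016

0.9016


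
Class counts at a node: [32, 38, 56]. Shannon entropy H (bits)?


Probabilities: [32/126, 38/126, 56/126] ≈ [0.254, 0.3016, 0.4444]
H = -((32/126)·log₂(32/126) + (38/126)·log₂(38/126) + (56/126)·log₂(56/126))
  = 1.5437 bits

1.5437 bits


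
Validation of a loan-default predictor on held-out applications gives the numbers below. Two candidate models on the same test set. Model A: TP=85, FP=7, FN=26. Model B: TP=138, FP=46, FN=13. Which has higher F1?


Model A: P=85/92=0.9239, R=85/111=0.7658, F1=2PR/(P+R)=2TP/(2TP+FP+FN)=170/203=0.8374
Model B: P=138/184=0.75, R=138/151=0.9139, F1=2PR/(P+R)=2TP/(2TP+FP+FN)=276/335=0.8239
0.8374 > 0.8239 → Model A

Model A


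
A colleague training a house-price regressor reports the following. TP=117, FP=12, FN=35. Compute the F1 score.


Precision = 117/129 = 0.907
Recall = 117/152 = 0.7697
F1 = 2·P·R/(P+R) = 2·TP/(2·TP+FP+FN) = 234/(234+12+35) = 234/281 = 0.8327

0.8327


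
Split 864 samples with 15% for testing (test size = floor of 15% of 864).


Test = ⌊864·15/100⌋ = 129
Train = 864 - 129 = 735

Train: 735, Test: 129


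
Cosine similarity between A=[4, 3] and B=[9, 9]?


A·B = 4·9 + 3·9 = 63
‖A‖ = √25 = 5, ‖B‖ = √162 = 12.7279
cos = 63/(√25·√162) = 63/√4050 = 0.9899

0.9899


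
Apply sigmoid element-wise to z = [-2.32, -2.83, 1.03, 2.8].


σ(-2.32) = 1/(1+e^2.32) = 0.0895
σ(-2.83) = 1/(1+e^2.83) = 0.0557
σ(1.03) = 1/(1+e^-1.03) = 0.7369
σ(2.8) = 1/(1+e^-2.8) = 0.9427
result = [0.0895, 0.0557, 0.7369, 0.9427]

[0.0895, 0.0557, 0.7369, 0.9427]


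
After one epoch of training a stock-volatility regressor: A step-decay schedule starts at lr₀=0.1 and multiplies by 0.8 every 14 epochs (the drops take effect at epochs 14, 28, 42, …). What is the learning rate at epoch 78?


n_drops = ⌊78/14⌋ = 5
lr = 0.1·0.8^5 = 0.1·0.32768 = 0.032768

0.032768


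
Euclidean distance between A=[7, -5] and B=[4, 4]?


d = √((7-4)² + (-5-4)²)
  = √(9 + 81)
  = √90 = 9.4868

9.4868


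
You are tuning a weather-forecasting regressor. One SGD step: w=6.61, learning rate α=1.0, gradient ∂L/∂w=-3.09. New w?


w_new = w - α·∇
= 6.61 - 1.0·-3.09
= 6.61 + 3.09
= 9.7

9.7


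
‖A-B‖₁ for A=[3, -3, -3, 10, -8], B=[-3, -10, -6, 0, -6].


d = |3+ 3| + |-3+ 10| + |-3+ 6| + |10-0| + |-8+ 6|
  = 6 + 7 + 3 + 10 + 2
  = 28

28


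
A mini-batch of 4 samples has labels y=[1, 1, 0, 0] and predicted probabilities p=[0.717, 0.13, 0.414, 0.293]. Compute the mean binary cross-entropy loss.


L[0] = -ln(0.717) = 0.3327
L[1] = -ln(0.13) = 2.0402
L[2] = -ln(1-0.414) = -ln(0.586) = 0.5344
L[3] = -ln(1-0.293) = -ln(0.707) = 0.3467
mean = (0.3327 + 2.0402 + 0.5344 + 0.3467)/4 = 0.8135

0.8135


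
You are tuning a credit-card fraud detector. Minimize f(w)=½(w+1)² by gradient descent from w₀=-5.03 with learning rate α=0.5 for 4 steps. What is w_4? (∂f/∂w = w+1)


step 1: grad = -5.03+1 = -4.03; w = -5.03 - 0.5·(-4.03) = -3.015
step 2: grad = -3.015+1 = -2.015; w = -3.015 - 0.5·(-2.015) = -2.0075
step 3: grad = -2.0075+1 = -1.0075; w = -2.0075 - 0.5·(-1.0075) = -1.50375
step 4: grad = -1.50375+1 = -0.50375; w = -1.50375 - 0.5·(-0.50375) = -1.251875

-1.251875


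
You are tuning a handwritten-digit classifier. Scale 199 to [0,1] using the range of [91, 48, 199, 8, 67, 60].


min=8, max=199
(199-8)/(199-8) = 191/191 = 1.0

1.0


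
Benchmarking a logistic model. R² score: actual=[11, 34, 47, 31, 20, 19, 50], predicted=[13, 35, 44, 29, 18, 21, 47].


ȳ = 30.2857
SS_res = Σ(y-ŷ)² = 35
SS_tot = Σ(y-ȳ)² = 1287.43
R² = 1 - SS_res/SS_tot = 1 - 0.0272 = 0.9728

0.9728


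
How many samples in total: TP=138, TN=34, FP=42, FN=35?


Total = TP + TN + FP + FN
= 138 + 34 + 42 + 35
= 249
(Predicted positive: 180, predicted negative: 69)

249


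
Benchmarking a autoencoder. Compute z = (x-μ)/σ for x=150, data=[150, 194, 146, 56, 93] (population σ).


μ = 127.8, σ = 48.1099
z = (150 - 127.8)/48.1099 = 0.4614

0.4614


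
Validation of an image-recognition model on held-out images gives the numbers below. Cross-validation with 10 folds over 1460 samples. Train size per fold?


Fold size = 1460/10 = 146
Training per fold = 1460 - 146 = 1314

1314


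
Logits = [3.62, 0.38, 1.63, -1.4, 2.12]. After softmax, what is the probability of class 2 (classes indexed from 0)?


Exponentials: e^3.62=37.3376, e^0.38=1.4623, e^1.63=5.1039, e^-1.4=0.2466, e^2.12=8.3311
Sum = 52.4815
Softmax = [0.7114, 0.0279, 0.0973, 0.0047, 0.1587]
p[2] = 5.1039/52.4815 = 0.0973

0.0973


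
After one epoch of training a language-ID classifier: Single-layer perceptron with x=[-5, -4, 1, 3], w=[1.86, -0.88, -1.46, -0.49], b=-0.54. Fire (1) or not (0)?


z = (-5)·(1.86) + (-4)·(-0.88) + (1)·(-1.46) + (3)·(-0.49) - 0.54
  = -9.25
step(z) = 0 (z<0)

0


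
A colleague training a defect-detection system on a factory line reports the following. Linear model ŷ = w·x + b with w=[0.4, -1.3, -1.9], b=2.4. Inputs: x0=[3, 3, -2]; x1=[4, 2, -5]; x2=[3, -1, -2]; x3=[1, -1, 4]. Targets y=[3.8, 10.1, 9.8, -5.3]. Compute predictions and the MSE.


ŷ0 = (0.4)·(3) + (-1.3)·(3) + (-1.9)·(-2) + 2.4 = 3.5
ŷ1 = (0.4)·(4) + (-1.3)·(2) + (-1.9)·(-5) + 2.4 = 10.9
ŷ2 = (0.4)·(3) + (-1.3)·(-1) + (-1.9)·(-2) + 2.4 = 8.7
ŷ3 = (0.4)·(1) + (-1.3)·(-1) + (-1.9)·(4) + 2.4 = -3.5
errors² = [0.09, 0.64, 1.21, 3.24]
MSE = 5.1800/4 = 1.295

1.295


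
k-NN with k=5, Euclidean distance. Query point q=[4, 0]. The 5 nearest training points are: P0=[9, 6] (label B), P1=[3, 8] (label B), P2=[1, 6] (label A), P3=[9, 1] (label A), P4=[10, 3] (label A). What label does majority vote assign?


d(q,P0) = 7.8102  (label B)
d(q,P1) = 8.0623  (label B)
d(q,P2) = 6.7082  (label A)
d(q,P3) = 5.099  (label A)
d(q,P4) = 6.7082  (label A)
Votes: A=3, B=2
Majority → A

A


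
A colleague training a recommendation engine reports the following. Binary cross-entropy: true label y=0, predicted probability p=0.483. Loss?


BCE = -[y·ln(p) + (1-y)·ln(1-p)]
= -0 - 1·ln(1-0.483)
= -ln(0.517) = 0.6597

0.6597


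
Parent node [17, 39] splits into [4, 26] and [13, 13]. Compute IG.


Parent = [17, 39], H_parent = 0.8856
H_left = 0.5665 (n=30), H_right = 1 (n=26)
H_children = (30/56)·0.5665 + (26/56)·1 = 0.7678
IG = 0.8856 - 0.7678 = 0.1178

0.1178


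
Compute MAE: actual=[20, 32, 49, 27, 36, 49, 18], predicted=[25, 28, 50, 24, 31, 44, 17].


Absolute errors: |20-25|=5, |32-28|=4, |49-50|=1, |27-24|=3, |36-31|=5, |49-44|=5, |18-17|=1
Sum = 24
MAE = 24/7 = 24/7

24/7


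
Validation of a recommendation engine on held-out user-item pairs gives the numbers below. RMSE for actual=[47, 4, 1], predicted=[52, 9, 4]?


MSE = 59/3 = 19.6667
RMSE = √(59/3) = 4.4347

4.4347


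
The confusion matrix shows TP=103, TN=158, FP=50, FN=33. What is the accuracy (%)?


Accuracy = (TP+TN)/(TP+TN+FP+FN)
= (103+158)/(344)
= 261/344 = 75.87%

75.87%


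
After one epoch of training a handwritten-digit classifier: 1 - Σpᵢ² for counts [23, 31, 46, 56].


Probabilities: [23/156, 31/156, 46/156, 56/156] ≈ [0.1474, 0.1987, 0.2949, 0.359]
Σpᵢ² = (529 + 961 + 2116 + 3136)/156² = 6742/24336
Gini = 1 - Σpᵢ² = 1 - 6742/24336 = 0.723

0.723


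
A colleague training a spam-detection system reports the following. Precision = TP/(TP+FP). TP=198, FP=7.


Precision = TP/(TP+FP)
= 198/(198+7)
= 198/205 = 96.59%

96.59%


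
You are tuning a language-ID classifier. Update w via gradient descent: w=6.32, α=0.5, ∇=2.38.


w_new = w - α·∇
= 6.32 - 0.5·2.38
= 6.32 - 1.19
= 5.13

5.13


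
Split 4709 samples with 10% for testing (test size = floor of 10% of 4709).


Test = ⌊4709·10/100⌋ = 470
Train = 4709 - 470 = 4239

Train: 4239, Test: 470


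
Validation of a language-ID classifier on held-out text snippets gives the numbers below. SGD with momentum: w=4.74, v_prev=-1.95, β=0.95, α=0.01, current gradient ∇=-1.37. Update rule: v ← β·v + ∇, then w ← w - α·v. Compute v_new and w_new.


v_new = 0.95·-1.95 - 1.37 = -1.8525 - 1.37 = -3.2225
w_new = 4.74 - 0.01·-3.2225 = 4.74 + 0.032225 = 4.772225

v_new=-3.2225, w_new=4.772225


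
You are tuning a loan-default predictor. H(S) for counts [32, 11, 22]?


Probabilities: [32/65, 11/65, 22/65] ≈ [0.4923, 0.1692, 0.3385]
H = -((32/65)·log₂(32/65) + (11/65)·log₂(11/65) + (22/65)·log₂(22/65))
  = 1.466 bits

1.466 bits


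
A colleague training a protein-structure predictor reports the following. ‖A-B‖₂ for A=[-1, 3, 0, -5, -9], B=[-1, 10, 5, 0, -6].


d = √((-1+ 1)² + (3-10)² + (0-5)² + (-5-0)² + (-9+ 6)²)
  = √(0 + 49 + 25 + 25 + 9)
  = √108 = 10.3923

10.3923


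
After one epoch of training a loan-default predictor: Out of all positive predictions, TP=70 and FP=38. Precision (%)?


Precision = TP/(TP+FP)
= 70/(70+38)
= 70/108 = 64.81%

64.81%


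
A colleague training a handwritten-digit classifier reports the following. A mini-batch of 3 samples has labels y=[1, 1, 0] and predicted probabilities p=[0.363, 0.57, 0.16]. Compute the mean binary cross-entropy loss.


L[0] = -ln(0.363) = 1.0134
L[1] = -ln(0.57) = 0.5621
L[2] = -ln(1-0.16) = -ln(0.84) = 0.1744
mean = (1.0134 + 0.5621 + 0.1744)/3 = 0.5833

0.5833


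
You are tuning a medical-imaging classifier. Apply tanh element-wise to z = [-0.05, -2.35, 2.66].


tanh(-0.05) = -0.05
tanh(-2.35) = -0.982
tanh(2.66) = 0.9903
result = [-0.05, -0.982, 0.9903]

[-0.05, -0.982, 0.9903]


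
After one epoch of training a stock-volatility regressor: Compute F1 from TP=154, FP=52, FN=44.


Precision = 154/206 = 0.7476
Recall = 154/198 = 0.7778
F1 = 2·P·R/(P+R) = 2·TP/(2·TP+FP+FN) = 308/(308+52+44) = 308/404 = 0.7624

0.7624


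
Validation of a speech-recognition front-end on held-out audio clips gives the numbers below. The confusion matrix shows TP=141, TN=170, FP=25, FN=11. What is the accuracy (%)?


Accuracy = (TP+TN)/(TP+TN+FP+FN)
= (141+170)/(347)
= 311/347 = 89.63%

89.63%


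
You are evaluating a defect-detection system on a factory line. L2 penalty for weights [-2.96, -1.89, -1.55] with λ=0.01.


‖w‖₂² = (-2.96)² + (-1.89)² + (-1.55)²
     = 8.7616 + 3.5721 + 2.4025
     = 14.7362
λ·‖w‖₂² = 0.01·14.7362 = 0.147362

0.147362


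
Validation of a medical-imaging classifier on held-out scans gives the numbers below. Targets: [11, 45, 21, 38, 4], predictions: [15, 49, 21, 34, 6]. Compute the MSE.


Squared errors: (11-15)²=16, (45-49)²=16, (21-21)²=0, (38-34)²=16, (4-6)²=4
Sum = 52
MSE = 52/5 = 52/5

52/5


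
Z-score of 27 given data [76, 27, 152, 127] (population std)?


μ = 95.5, σ = 48.1067
z = (27 - 95.5)/48.1067 = -1.4239

-1.4239
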